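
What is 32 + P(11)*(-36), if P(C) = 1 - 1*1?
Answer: 32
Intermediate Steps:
P(C) = 0 (P(C) = 1 - 1 = 0)
32 + P(11)*(-36) = 32 + 0*(-36) = 32 + 0 = 32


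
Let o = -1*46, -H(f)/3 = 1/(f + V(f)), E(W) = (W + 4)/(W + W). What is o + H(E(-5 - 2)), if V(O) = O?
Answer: -53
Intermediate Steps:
E(W) = (4 + W)/(2*W) (E(W) = (4 + W)/((2*W)) = (4 + W)*(1/(2*W)) = (4 + W)/(2*W))
H(f) = -3/(2*f) (H(f) = -3/(f + f) = -3*1/(2*f) = -3/(2*f))
o = -46
o + H(E(-5 - 2)) = -46 - 3*2*(-5 - 2)/(4 + (-5 - 2))/2 = -46 - 3*(-14/(4 - 7))/2 = -46 - 3/(2*((1/2)*(-1/7)*(-3))) = -46 - 3/(2*3/14) = -46 - 3/2*14/3 = -46 - 7 = -53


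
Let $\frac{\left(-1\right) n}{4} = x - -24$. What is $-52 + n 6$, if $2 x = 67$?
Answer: $-1432$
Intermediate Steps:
$x = \frac{67}{2}$ ($x = \frac{1}{2} \cdot 67 = \frac{67}{2} \approx 33.5$)
$n = -230$ ($n = - 4 \left(\frac{67}{2} - -24\right) = - 4 \left(\frac{67}{2} + 24\right) = \left(-4\right) \frac{115}{2} = -230$)
$-52 + n 6 = -52 - 1380 = -1432$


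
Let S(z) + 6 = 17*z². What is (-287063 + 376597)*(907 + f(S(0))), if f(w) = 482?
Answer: 124362726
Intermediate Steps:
S(z) = -6 + 17*z²
(-287063 + 376597)*(907 + f(S(0))) = (-287063 + 376597)*(907 + 482) = 89534*1389 = 124362726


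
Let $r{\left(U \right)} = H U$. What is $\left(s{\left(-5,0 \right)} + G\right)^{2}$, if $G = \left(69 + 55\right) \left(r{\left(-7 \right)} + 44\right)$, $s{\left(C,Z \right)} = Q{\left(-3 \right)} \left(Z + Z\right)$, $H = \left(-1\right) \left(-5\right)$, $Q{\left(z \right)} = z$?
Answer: $1245456$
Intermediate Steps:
$H = 5$
$r{\left(U \right)} = 5 U$
$s{\left(C,Z \right)} = - 6 Z$ ($s{\left(C,Z \right)} = - 3 \left(Z + Z\right) = - 3 \cdot 2 Z = - 6 Z$)
$G = 1116$ ($G = \left(69 + 55\right) \left(5 \left(-7\right) + 44\right) = 124 \left(-35 + 44\right) = 124 \cdot 9 = 1116$)
$\left(s{\left(-5,0 \right)} + G\right)^{2} = \left(\left(-6\right) 0 + 1116\right)^{2} = \left(0 + 1116\right)^{2} = 1116^{2} = 1245456$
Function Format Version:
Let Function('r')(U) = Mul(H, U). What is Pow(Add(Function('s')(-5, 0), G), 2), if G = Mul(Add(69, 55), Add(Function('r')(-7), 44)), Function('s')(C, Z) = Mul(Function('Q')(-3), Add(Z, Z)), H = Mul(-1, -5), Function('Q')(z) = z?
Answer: 1245456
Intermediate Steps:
H = 5
Function('r')(U) = Mul(5, U)
Function('s')(C, Z) = Mul(-6, Z) (Function('s')(C, Z) = Mul(-3, Add(Z, Z)) = Mul(-3, Mul(2, Z)) = Mul(-6, Z))
G = 1116 (G = Mul(Add(69, 55), Add(Mul(5, -7), 44)) = Mul(124, Add(-35, 44)) = Mul(124, 9) = 1116)
Pow(Add(Function('s')(-5, 0), G), 2) = Pow(Add(Mul(-6, 0), 1116), 2) = Pow(Add(0, 1116), 2) = Pow(1116, 2) = 1245456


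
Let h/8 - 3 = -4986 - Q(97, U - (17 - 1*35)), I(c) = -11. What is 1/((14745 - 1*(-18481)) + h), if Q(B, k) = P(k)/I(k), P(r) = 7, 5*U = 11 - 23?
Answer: -11/72962 ≈ -0.00015076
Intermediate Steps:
U = -12/5 (U = (11 - 23)/5 = (⅕)*(-12) = -12/5 ≈ -2.4000)
Q(B, k) = -7/11 (Q(B, k) = 7/(-11) = 7*(-1/11) = -7/11)
h = -438448/11 (h = 24 + 8*(-4986 - 1*(-7/11)) = 24 + 8*(-4986 + 7/11) = 24 + 8*(-54839/11) = 24 - 438712/11 = -438448/11 ≈ -39859.)
1/((14745 - 1*(-18481)) + h) = 1/((14745 - 1*(-18481)) - 438448/11) = 1/((14745 + 18481) - 438448/11) = 1/(33226 - 438448/11) = 1/(-72962/11) = -11/72962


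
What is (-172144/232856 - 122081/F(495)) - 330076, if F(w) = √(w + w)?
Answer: -9607543650/29107 - 122081*√110/330 ≈ -3.3396e+5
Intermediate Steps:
F(w) = √2*√w (F(w) = √(2*w) = √2*√w)
(-172144/232856 - 122081/F(495)) - 330076 = (-172144/232856 - 122081*√110/330) - 330076 = (-172144*1/232856 - 122081*√110/330) - 330076 = (-21518/29107 - 122081*√110/330) - 330076 = -9607543650/29107 - 122081*√110/330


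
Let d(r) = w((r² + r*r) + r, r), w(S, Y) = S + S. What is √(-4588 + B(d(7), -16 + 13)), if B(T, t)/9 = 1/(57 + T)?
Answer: I*√36341281/89 ≈ 67.734*I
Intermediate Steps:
w(S, Y) = 2*S
d(r) = 2*r + 4*r² (d(r) = 2*((r² + r*r) + r) = 2*((r² + r²) + r) = 2*(2*r² + r) = 2*(r + 2*r²) = 2*r + 4*r²)
B(T, t) = 9/(57 + T)
√(-4588 + B(d(7), -16 + 13)) = √(-4588 + 9/(57 + 2*7*(1 + 2*7))) = √(-4588 + 9/(57 + 2*7*(1 + 14))) = √(-4588 + 9/(57 + 2*7*15)) = √(-4588 + 9/(57 + 210)) = √(-4588 + 9/267) = √(-4588 + 9*(1/267)) = √(-4588 + 3/89) = √(-408329/89) = I*√36341281/89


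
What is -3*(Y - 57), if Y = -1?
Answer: 174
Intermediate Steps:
-3*(Y - 57) = -3*(-1 - 57) = -3*(-58) = 174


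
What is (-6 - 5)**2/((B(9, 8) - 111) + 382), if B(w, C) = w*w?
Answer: 11/32 ≈ 0.34375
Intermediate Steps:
B(w, C) = w**2
(-6 - 5)**2/((B(9, 8) - 111) + 382) = (-6 - 5)**2/((9**2 - 111) + 382) = (-11)**2/((81 - 111) + 382) = 121/(-30 + 382) = 121/352 = 121*(1/352) = 11/32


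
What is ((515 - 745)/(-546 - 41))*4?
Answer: 920/587 ≈ 1.5673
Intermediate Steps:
((515 - 745)/(-546 - 41))*4 = -230/(-587)*4 = -230*(-1/587)*4 = (230/587)*4 = 920/587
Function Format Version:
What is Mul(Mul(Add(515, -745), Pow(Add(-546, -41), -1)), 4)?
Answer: Rational(920, 587) ≈ 1.5673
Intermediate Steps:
Mul(Mul(Add(515, -745), Pow(Add(-546, -41), -1)), 4) = Mul(Mul(-230, Pow(-587, -1)), 4) = Mul(Mul(-230, Rational(-1, 587)), 4) = Mul(Rational(230, 587), 4) = Rational(920, 587)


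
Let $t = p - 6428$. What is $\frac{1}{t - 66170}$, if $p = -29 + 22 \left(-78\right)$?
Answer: $- \frac{1}{74343} \approx -1.3451 \cdot 10^{-5}$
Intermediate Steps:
$p = -1745$ ($p = -29 - 1716 = -1745$)
$t = -8173$ ($t = -1745 - 6428 = -8173$)
$\frac{1}{t - 66170} = \frac{1}{-8173 - 66170} = \frac{1}{-74343} = - \frac{1}{74343}$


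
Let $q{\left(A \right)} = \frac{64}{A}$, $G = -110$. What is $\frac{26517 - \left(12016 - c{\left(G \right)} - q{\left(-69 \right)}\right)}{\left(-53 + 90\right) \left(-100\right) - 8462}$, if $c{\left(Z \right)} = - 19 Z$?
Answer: $- \frac{1144715}{839178} \approx -1.3641$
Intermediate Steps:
$\frac{26517 - \left(12016 - c{\left(G \right)} - q{\left(-69 \right)}\right)}{\left(-53 + 90\right) \left(-100\right) - 8462} = \frac{26517 - \left(12016 + \frac{64}{69} - \left(-19\right) \left(-110\right)\right)}{\left(-53 + 90\right) \left(-100\right) - 8462} = \frac{26517 + \left(64 \left(- \frac{1}{69}\right) - \left(12016 - 2090\right)\right)}{37 \left(-100\right) - 8462} = \frac{26517 - \frac{684958}{69}}{-3700 - 8462} = \frac{26517 - \frac{684958}{69}}{-12162} = \left(26517 - \frac{684958}{69}\right) \left(- \frac{1}{12162}\right) = \frac{1144715}{69} \left(- \frac{1}{12162}\right) = - \frac{1144715}{839178}$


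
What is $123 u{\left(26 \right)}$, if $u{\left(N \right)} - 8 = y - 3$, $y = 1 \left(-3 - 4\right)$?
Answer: $-246$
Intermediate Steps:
$y = -7$ ($y = 1 \left(-7\right) = -7$)
$u{\left(N \right)} = -2$ ($u{\left(N \right)} = 8 - 10 = -2$)
$123 u{\left(26 \right)} = 123 \left(-2\right) = -246$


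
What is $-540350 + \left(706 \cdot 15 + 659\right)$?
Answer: $-529101$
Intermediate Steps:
$-540350 + \left(706 \cdot 15 + 659\right) = -540350 + \left(10590 + 659\right) = -540350 + 11249 = -529101$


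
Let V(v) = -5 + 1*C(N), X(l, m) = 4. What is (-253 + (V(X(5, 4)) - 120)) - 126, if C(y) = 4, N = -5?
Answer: -500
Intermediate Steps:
V(v) = -1 (V(v) = -5 + 1*4 = -5 + 4 = -1)
(-253 + (V(X(5, 4)) - 120)) - 126 = (-253 + (-1 - 120)) - 126 = (-253 - 121) - 126 = -374 - 126 = -500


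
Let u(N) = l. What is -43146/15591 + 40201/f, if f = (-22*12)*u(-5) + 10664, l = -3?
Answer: 44164405/59536832 ≈ 0.74180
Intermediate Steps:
u(N) = -3
f = 11456 (f = -22*12*(-3) + 10664 = -264*(-3) + 10664 = 792 + 10664 = 11456)
-43146/15591 + 40201/f = -43146/15591 + 40201/11456 = -43146*1/15591 + 40201*(1/11456) = -14382/5197 + 40201/11456 = 44164405/59536832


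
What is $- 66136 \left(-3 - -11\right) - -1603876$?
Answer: $1074788$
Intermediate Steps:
$- 66136 \left(-3 - -11\right) - -1603876 = - 66136 \left(-3 + 11\right) + 1603876 = \left(-66136\right) 8 + 1603876 = -529088 + 1603876 = 1074788$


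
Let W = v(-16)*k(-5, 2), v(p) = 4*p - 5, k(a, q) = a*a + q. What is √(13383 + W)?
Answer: 48*√5 ≈ 107.33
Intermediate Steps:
k(a, q) = q + a² (k(a, q) = a² + q = q + a²)
v(p) = -5 + 4*p
W = -1863 (W = (-5 + 4*(-16))*(2 + (-5)²) = (-5 - 64)*(2 + 25) = -69*27 = -1863)
√(13383 + W) = √(13383 - 1863) = √11520 = 48*√5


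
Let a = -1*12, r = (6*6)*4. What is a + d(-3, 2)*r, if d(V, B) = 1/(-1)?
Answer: -156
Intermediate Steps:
d(V, B) = -1
r = 144 (r = 36*4 = 144)
a = -12
a + d(-3, 2)*r = -12 - 1*144 = -12 - 144 = -156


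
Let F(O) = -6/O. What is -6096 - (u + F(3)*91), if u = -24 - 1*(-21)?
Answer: -5911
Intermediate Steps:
u = -3 (u = -24 + 21 = -3)
-6096 - (u + F(3)*91) = -6096 - (-3 - 6/3*91) = -6096 - (-3 - 6*1/3*91) = -6096 - (-3 - 2*91) = -6096 - (-3 - 182) = -6096 - 1*(-185) = -6096 + 185 = -5911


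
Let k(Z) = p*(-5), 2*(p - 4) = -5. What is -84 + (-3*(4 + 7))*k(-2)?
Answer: 327/2 ≈ 163.50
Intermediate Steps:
p = 3/2 (p = 4 + (1/2)*(-5) = 4 - 5/2 = 3/2 ≈ 1.5000)
k(Z) = -15/2 (k(Z) = (3/2)*(-5) = -15/2)
-84 + (-3*(4 + 7))*k(-2) = -84 - 3*(4 + 7)*(-15/2) = -84 - 3*11*(-15/2) = -84 - 33*(-15/2) = -84 + 495/2 = 327/2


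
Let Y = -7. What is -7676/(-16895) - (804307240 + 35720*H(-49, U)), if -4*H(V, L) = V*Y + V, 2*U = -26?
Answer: -13544414341224/16895 ≈ -8.0168e+8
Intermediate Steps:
U = -13 (U = (1/2)*(-26) = -13)
H(V, L) = 3*V/2 (H(V, L) = -(V*(-7) + V)/4 = -(-7*V + V)/4 = -(-3)*V/2 = 3*V/2)
-7676/(-16895) - (804307240 + 35720*H(-49, U)) = -7676/(-16895) - 35720/(1/((3/2)*(-49) + 22517)) = -7676*(-1/16895) - 35720/(1/(-147/2 + 22517)) = 7676/16895 - 35720/(1/(44887/2)) = 7676/16895 - 35720/2/44887 = 7676/16895 - 35720*44887/2 = 7676/16895 - 801681820 = -13544414341224/16895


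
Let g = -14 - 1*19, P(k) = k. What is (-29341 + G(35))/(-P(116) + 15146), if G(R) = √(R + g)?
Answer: -29341/15030 + √2/15030 ≈ -1.9521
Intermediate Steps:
g = -33 (g = -14 - 19 = -33)
G(R) = √(-33 + R) (G(R) = √(R - 33) = √(-33 + R))
(-29341 + G(35))/(-P(116) + 15146) = (-29341 + √(-33 + 35))/(-1*116 + 15146) = (-29341 + √2)/(-116 + 15146) = (-29341 + √2)/15030 = (-29341 + √2)*(1/15030) = -29341/15030 + √2/15030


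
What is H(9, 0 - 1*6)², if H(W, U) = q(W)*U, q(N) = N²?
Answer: 236196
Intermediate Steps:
H(W, U) = U*W² (H(W, U) = W²*U = U*W²)
H(9, 0 - 1*6)² = ((0 - 1*6)*9²)² = ((0 - 6)*81)² = (-6*81)² = (-486)² = 236196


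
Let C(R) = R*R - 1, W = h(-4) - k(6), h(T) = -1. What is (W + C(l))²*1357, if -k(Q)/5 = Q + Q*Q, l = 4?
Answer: 68088832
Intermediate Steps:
k(Q) = -5*Q - 5*Q² (k(Q) = -5*(Q + Q*Q) = -5*(Q + Q²) = -5*Q - 5*Q²)
W = 209 (W = -1 - (-5)*6*(1 + 6) = -1 - (-5)*6*7 = -1 - 1*(-210) = -1 + 210 = 209)
C(R) = -1 + R² (C(R) = R² - 1 = -1 + R²)
(W + C(l))²*1357 = (209 + (-1 + 4²))²*1357 = (209 + (-1 + 16))²*1357 = (209 + 15)²*1357 = 224²*1357 = 50176*1357 = 68088832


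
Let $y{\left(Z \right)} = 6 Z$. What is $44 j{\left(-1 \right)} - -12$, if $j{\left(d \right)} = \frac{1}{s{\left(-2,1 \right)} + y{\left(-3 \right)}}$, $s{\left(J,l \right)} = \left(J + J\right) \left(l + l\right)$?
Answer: $\frac{134}{13} \approx 10.308$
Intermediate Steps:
$s{\left(J,l \right)} = 4 J l$ ($s{\left(J,l \right)} = 2 J 2 l = 4 J l$)
$j{\left(d \right)} = - \frac{1}{26}$ ($j{\left(d \right)} = \frac{1}{4 \left(-2\right) 1 + 6 \left(-3\right)} = \frac{1}{-8 - 18} = \frac{1}{-26} = - \frac{1}{26}$)
$44 j{\left(-1 \right)} - -12 = 44 \left(- \frac{1}{26}\right) - -12 = - \frac{22}{13} + 12 = \frac{134}{13}$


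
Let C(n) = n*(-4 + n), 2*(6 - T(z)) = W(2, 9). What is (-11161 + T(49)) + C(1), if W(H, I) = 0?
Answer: -11158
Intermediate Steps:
T(z) = 6 (T(z) = 6 - ½*0 = 6 + 0 = 6)
(-11161 + T(49)) + C(1) = (-11161 + 6) + 1*(-4 + 1) = -11155 + 1*(-3) = -11155 - 3 = -11158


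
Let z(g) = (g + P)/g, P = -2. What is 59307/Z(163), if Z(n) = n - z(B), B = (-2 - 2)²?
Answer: 474456/1297 ≈ 365.81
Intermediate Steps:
B = 16 (B = (-4)² = 16)
z(g) = (-2 + g)/g (z(g) = (g - 2)/g = (-2 + g)/g)
Z(n) = -7/8 + n (Z(n) = n - (-2 + 16)/16 = n - 14/16 = n - 1*7/8 = n - 7/8 = -7/8 + n)
59307/Z(163) = 59307/(-7/8 + 163) = 59307/(1297/8) = 59307*(8/1297) = 474456/1297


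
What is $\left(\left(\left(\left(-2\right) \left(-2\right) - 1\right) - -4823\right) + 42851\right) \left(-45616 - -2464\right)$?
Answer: $-2057357904$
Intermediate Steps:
$\left(\left(\left(\left(-2\right) \left(-2\right) - 1\right) - -4823\right) + 42851\right) \left(-45616 - -2464\right) = \left(\left(\left(4 - 1\right) + 4823\right) + 42851\right) \left(-45616 + 2464\right) = \left(\left(3 + 4823\right) + 42851\right) \left(-43152\right) = \left(4826 + 42851\right) \left(-43152\right) = 47677 \left(-43152\right) = -2057357904$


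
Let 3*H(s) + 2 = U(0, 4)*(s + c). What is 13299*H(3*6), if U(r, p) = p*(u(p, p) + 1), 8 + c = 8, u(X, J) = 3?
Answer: 1267838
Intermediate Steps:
c = 0 (c = -8 + 8 = 0)
U(r, p) = 4*p (U(r, p) = p*(3 + 1) = p*4 = 4*p)
H(s) = -⅔ + 16*s/3 (H(s) = -⅔ + ((4*4)*(s + 0))/3 = -⅔ + (16*s)/3 = -⅔ + 16*s/3)
13299*H(3*6) = 13299*(-⅔ + 16*(3*6)/3) = 13299*(-⅔ + (16/3)*18) = 13299*(-⅔ + 96) = 13299*(286/3) = 1267838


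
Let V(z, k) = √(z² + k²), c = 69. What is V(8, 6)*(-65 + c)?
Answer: 40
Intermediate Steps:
V(z, k) = √(k² + z²)
V(8, 6)*(-65 + c) = √(6² + 8²)*(-65 + 69) = √(36 + 64)*4 = √100*4 = 10*4 = 40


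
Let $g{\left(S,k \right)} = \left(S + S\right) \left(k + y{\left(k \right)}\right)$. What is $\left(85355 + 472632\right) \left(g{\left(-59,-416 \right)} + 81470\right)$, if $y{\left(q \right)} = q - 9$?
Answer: $100832714796$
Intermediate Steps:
$y{\left(q \right)} = -9 + q$
$g{\left(S,k \right)} = 2 S \left(-9 + 2 k\right)$ ($g{\left(S,k \right)} = \left(S + S\right) \left(k + \left(-9 + k\right)\right) = 2 S \left(-9 + 2 k\right)$)
$\left(85355 + 472632\right) \left(g{\left(-59,-416 \right)} + 81470\right) = \left(85355 + 472632\right) \left(2 \left(-59\right) \left(-9 + 2 \left(-416\right)\right) + 81470\right) = 557987 \left(2 \left(-59\right) \left(-9 - 832\right) + 81470\right) = 557987 \left(2 \left(-59\right) \left(-841\right) + 81470\right) = 557987 \left(99238 + 81470\right) = 557987 \cdot 180708 = 100832714796$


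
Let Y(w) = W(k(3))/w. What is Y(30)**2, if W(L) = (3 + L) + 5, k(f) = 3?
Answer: 121/900 ≈ 0.13444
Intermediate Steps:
W(L) = 8 + L
Y(w) = 11/w (Y(w) = (8 + 3)/w = 11/w)
Y(30)**2 = (11/30)**2 = 121/900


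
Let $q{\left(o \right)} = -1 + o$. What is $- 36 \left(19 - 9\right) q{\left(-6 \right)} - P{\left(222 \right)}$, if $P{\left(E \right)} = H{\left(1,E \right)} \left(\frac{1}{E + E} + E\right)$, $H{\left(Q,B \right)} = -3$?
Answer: $\frac{471529}{148} \approx 3186.0$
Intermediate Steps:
$P{\left(E \right)} = - 3 E - \frac{3}{2 E}$ ($P{\left(E \right)} = - 3 \left(\frac{1}{E + E} + E\right) = - 3 \left(\frac{1}{2 E} + E\right) = - 3 \left(E + \frac{1}{2 E}\right) = - 3 E - \frac{3}{2 E}$)
$- 36 \left(19 - 9\right) q{\left(-6 \right)} - P{\left(222 \right)} = - 36 \left(19 - 9\right) \left(-1 - 6\right) - \left(\left(-3\right) 222 - \frac{3}{2 \cdot 222}\right) = - 36 \left(19 - 9\right) \left(-7\right) - \left(-666 - \frac{1}{148}\right) = \left(-36\right) 10 \left(-7\right) - \left(-666 - \frac{1}{148}\right) = \left(-360\right) \left(-7\right) - - \frac{98569}{148} = 2520 + \frac{98569}{148} = \frac{471529}{148}$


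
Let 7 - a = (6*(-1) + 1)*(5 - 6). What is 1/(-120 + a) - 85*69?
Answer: -692071/118 ≈ -5865.0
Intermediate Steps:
a = 2 (a = 7 - (6*(-1) + 1)*(5 - 6) = 7 - (-6 + 1)*(-1) = 7 - (-5)*(-1) = 7 - 1*5 = 7 - 5 = 2)
1/(-120 + a) - 85*69 = 1/(-120 + 2) - 85*69 = 1/(-118) - 5865 = -1/118 - 5865 = -692071/118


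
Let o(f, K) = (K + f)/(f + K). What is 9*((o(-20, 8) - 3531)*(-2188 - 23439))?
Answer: 814169790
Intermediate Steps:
o(f, K) = 1 (o(f, K) = (K + f)/(K + f) = 1)
9*((o(-20, 8) - 3531)*(-2188 - 23439)) = 9*((1 - 3531)*(-2188 - 23439)) = 9*(-3530*(-25627)) = 9*90463310 = 814169790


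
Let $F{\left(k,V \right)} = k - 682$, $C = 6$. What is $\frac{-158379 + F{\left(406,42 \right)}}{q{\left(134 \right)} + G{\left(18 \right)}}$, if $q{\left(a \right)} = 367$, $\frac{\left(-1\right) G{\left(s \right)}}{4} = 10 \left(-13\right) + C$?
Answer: $- \frac{158655}{863} \approx -183.84$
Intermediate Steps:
$F{\left(k,V \right)} = -682 + k$
$G{\left(s \right)} = 496$ ($G{\left(s \right)} = - 4 \left(10 \left(-13\right) + 6\right) = - 4 \left(-130 + 6\right) = \left(-4\right) \left(-124\right) = 496$)
$\frac{-158379 + F{\left(406,42 \right)}}{q{\left(134 \right)} + G{\left(18 \right)}} = \frac{-158379 + \left(-682 + 406\right)}{367 + 496} = \frac{-158379 - 276}{863} = \left(-158655\right) \frac{1}{863} = - \frac{158655}{863}$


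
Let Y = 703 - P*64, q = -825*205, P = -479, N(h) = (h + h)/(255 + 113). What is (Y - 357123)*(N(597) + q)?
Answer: 2534313858723/46 ≈ 5.5094e+10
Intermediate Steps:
N(h) = h/184 (N(h) = (2*h)/368 = (2*h)*(1/368) = h/184)
q = -169125
Y = 31359 (Y = 703 - (-479)*64 = 703 - 1*(-30656) = 703 + 30656 = 31359)
(Y - 357123)*(N(597) + q) = (31359 - 357123)*((1/184)*597 - 169125) = -325764*(597/184 - 169125) = -325764*(-31118403/184) = 2534313858723/46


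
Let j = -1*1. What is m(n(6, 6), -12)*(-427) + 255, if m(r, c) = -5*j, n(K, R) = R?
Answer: -1880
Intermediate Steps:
j = -1
m(r, c) = 5 (m(r, c) = -5*(-1) = 5)
m(n(6, 6), -12)*(-427) + 255 = 5*(-427) + 255 = -2135 + 255 = -1880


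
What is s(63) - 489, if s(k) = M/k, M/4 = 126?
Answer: -481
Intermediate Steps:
M = 504 (M = 4*126 = 504)
s(k) = 504/k
s(63) - 489 = 504/63 - 489 = 504*(1/63) - 489 = 8 - 489 = -481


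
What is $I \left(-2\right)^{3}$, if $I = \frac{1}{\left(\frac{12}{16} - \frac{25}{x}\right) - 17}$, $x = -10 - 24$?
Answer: $\frac{544}{1055} \approx 0.51564$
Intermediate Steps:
$x = -34$ ($x = -10 - 24 = -34$)
$I = - \frac{68}{1055}$ ($I = \frac{1}{\left(\frac{12}{16} - \frac{25}{-34}\right) - 17} = \frac{1}{\left(12 \cdot \frac{1}{16} - - \frac{25}{34}\right) - 17} = \frac{1}{\left(\frac{3}{4} + \frac{25}{34}\right) - 17} = \frac{1}{\frac{101}{68} - 17} = \frac{1}{- \frac{1055}{68}} = - \frac{68}{1055} \approx -0.064455$)
$I \left(-2\right)^{3} = - \frac{68 \left(-2\right)^{3}}{1055} = \left(- \frac{68}{1055}\right) \left(-8\right) = \frac{544}{1055}$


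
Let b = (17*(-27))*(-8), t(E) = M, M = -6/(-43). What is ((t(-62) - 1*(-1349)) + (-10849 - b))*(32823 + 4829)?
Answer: -21325716280/43 ≈ -4.9595e+8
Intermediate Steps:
M = 6/43 (M = -6*(-1/43) = 6/43 ≈ 0.13953)
t(E) = 6/43
b = 3672 (b = -459*(-8) = 3672)
((t(-62) - 1*(-1349)) + (-10849 - b))*(32823 + 4829) = ((6/43 - 1*(-1349)) + (-10849 - 1*3672))*(32823 + 4829) = ((6/43 + 1349) + (-10849 - 3672))*37652 = (58013/43 - 14521)*37652 = -566390/43*37652 = -21325716280/43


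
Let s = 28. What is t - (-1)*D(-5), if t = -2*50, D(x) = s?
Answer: -72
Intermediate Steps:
D(x) = 28
t = -100
t - (-1)*D(-5) = -100 - (-1)*28 = -100 - 1*(-28) = -100 + 28 = -72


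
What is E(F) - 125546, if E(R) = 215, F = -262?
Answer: -125331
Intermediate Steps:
E(F) - 125546 = 215 - 125546 = -125331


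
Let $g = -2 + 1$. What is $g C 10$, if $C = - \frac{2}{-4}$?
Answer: $-5$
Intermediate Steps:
$g = -1$
$C = \frac{1}{2}$ ($C = \left(-2\right) \left(- \frac{1}{4}\right) = \frac{1}{2} \approx 0.5$)
$g C 10 = \left(-1\right) \frac{1}{2} \cdot 10 = \left(- \frac{1}{2}\right) 10 = -5$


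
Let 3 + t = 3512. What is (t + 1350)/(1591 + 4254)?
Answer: 4859/5845 ≈ 0.83131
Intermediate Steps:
t = 3509 (t = -3 + 3512 = 3509)
(t + 1350)/(1591 + 4254) = (3509 + 1350)/(1591 + 4254) = 4859/5845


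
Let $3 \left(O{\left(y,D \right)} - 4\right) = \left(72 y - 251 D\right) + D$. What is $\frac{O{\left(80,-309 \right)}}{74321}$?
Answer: $\frac{27674}{74321} \approx 0.37236$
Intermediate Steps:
$O{\left(y,D \right)} = 4 + 24 y - \frac{250 D}{3}$ ($O{\left(y,D \right)} = 4 + \frac{\left(72 y - 251 D\right) + D}{3} = 4 + \frac{\left(- 251 D + 72 y\right) + D}{3} = 4 + \frac{- 250 D + 72 y}{3} = 4 - \left(- 24 y + \frac{250 D}{3}\right) = 4 + 24 y - \frac{250 D}{3}$)
$\frac{O{\left(80,-309 \right)}}{74321} = \frac{4 + 24 \cdot 80 - -25750}{74321} = \left(4 + 1920 + 25750\right) \frac{1}{74321} = 27674 \cdot \frac{1}{74321} = \frac{27674}{74321}$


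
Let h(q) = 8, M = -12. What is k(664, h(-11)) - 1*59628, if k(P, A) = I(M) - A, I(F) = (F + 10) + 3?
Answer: -59635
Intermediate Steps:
I(F) = 13 + F (I(F) = (10 + F) + 3 = 13 + F)
k(P, A) = 1 - A (k(P, A) = (13 - 12) - A = 1 - A)
k(664, h(-11)) - 1*59628 = (1 - 1*8) - 1*59628 = (1 - 8) - 59628 = -7 - 59628 = -59635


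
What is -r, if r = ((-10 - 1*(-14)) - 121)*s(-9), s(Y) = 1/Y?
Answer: -13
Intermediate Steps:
s(Y) = 1/Y
r = 13 (r = ((-10 - 1*(-14)) - 121)/(-9) = ((-10 + 14) - 121)*(-⅑) = (4 - 121)*(-⅑) = -117*(-⅑) = 13)
-r = -1*13 = -13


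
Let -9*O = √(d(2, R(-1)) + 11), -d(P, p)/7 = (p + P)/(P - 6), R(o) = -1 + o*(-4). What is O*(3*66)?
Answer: -11*√79 ≈ -97.770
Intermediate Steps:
R(o) = -1 - 4*o
d(P, p) = -7*(P + p)/(-6 + P) (d(P, p) = -7*(p + P)/(P - 6) = -7*(P + p)/(-6 + P))
O = -√79/18 (O = -√(7*(-1*2 - (-1 - 4*(-1)))/(-6 + 2) + 11)/9 = -√(7*(-2 - (-1 + 4))/(-4) + 11)/9 = -√(7*(-¼)*(-2 - 1*3) + 11)/9 = -√(7*(-¼)*(-2 - 3) + 11)/9 = -√(7*(-¼)*(-5) + 11)/9 = -√(35/4 + 11)/9 = -√79/18 ≈ -0.49379)
O*(3*66) = (-√79/18)*(3*66) = -√79/18*198 = -11*√79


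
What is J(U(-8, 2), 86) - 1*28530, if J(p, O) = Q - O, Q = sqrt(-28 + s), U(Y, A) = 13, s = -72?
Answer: -28616 + 10*I ≈ -28616.0 + 10.0*I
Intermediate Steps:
Q = 10*I (Q = sqrt(-28 - 72) = sqrt(-100) = 10*I ≈ 10.0*I)
J(p, O) = -O + 10*I (J(p, O) = 10*I - O = -O + 10*I)
J(U(-8, 2), 86) - 1*28530 = (-1*86 + 10*I) - 1*28530 = (-86 + 10*I) - 28530 = -28616 + 10*I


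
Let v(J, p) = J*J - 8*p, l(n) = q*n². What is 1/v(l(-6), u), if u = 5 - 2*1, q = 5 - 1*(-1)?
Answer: 1/46632 ≈ 2.1444e-5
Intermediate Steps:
q = 6 (q = 5 + 1 = 6)
u = 3 (u = 5 - 2 = 3)
l(n) = 6*n²
v(J, p) = J² - 8*p
1/v(l(-6), u) = 1/((6*(-6)²)² - 8*3) = 1/((6*36)² - 24) = 1/(216² - 24) = 1/(46656 - 24) = 1/46632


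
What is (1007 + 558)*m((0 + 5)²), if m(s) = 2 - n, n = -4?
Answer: 9390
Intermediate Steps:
m(s) = 6 (m(s) = 2 - 1*(-4) = 2 + 4 = 6)
(1007 + 558)*m((0 + 5)²) = (1007 + 558)*6 = 1565*6 = 9390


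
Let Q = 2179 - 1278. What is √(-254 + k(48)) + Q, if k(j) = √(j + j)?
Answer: 901 + √(-254 + 4*√6) ≈ 901.0 + 15.627*I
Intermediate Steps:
k(j) = √2*√j (k(j) = √(2*j) = √2*√j)
Q = 901
√(-254 + k(48)) + Q = √(-254 + √2*√48) + 901 = √(-254 + √2*(4*√3)) + 901 = √(-254 + 4*√6) + 901 = 901 + √(-254 + 4*√6)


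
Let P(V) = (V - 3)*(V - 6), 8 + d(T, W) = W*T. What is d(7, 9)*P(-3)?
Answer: 2970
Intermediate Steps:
d(T, W) = -8 + T*W (d(T, W) = -8 + W*T = -8 + T*W)
P(V) = (-6 + V)*(-3 + V) (P(V) = (-3 + V)*(-6 + V) = (-6 + V)*(-3 + V))
d(7, 9)*P(-3) = (-8 + 7*9)*(18 + (-3)² - 9*(-3)) = (-8 + 63)*(18 + 9 + 27) = 55*54 = 2970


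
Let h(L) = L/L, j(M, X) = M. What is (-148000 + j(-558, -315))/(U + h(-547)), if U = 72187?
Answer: -74279/36094 ≈ -2.0579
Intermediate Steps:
h(L) = 1
(-148000 + j(-558, -315))/(U + h(-547)) = (-148000 - 558)/(72187 + 1) = -148558/72188 = -148558*1/72188 = -74279/36094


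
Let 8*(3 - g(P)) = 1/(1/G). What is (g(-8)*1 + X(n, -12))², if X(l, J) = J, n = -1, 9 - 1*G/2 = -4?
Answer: 2401/16 ≈ 150.06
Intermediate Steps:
G = 26 (G = 18 - 2*(-4) = 18 + 8 = 26)
g(P) = -¼ (g(P) = 3 - 1/(8*(1/26)) = 3 - 1/(8*1/26) = 3 - ⅛*26 = 3 - 13/4 = -¼)
(g(-8)*1 + X(n, -12))² = (-¼*1 - 12)² = (-¼ - 12)² = (-49/4)² = 2401/16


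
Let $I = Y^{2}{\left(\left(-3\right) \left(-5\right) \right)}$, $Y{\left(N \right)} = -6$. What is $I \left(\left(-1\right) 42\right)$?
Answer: $-1512$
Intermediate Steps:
$I = 36$ ($I = \left(-6\right)^{2} = 36$)
$I \left(\left(-1\right) 42\right) = 36 \left(\left(-1\right) 42\right) = 36 \left(-42\right) = -1512$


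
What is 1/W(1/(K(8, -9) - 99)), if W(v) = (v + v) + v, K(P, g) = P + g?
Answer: -100/3 ≈ -33.333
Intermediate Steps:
W(v) = 3*v (W(v) = 2*v + v = 3*v)
1/W(1/(K(8, -9) - 99)) = 1/(3/((8 - 9) - 99)) = 1/(3/(-1 - 99)) = 1/(3/(-100)) = 1/(3*(-1/100)) = 1/(-3/100) = -100/3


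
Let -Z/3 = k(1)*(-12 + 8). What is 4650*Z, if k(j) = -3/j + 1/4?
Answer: -153450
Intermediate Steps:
k(j) = ¼ - 3/j (k(j) = -3/j + 1*(¼) = -3/j + ¼ = ¼ - 3/j)
Z = -33 (Z = -3*(¼)*(-12 + 1)/1*(-12 + 8) = -3*(¼)*1*(-11)*(-4) = -(-33)*(-4)/4 = -3*11 = -33)
4650*Z = 4650*(-33) = -153450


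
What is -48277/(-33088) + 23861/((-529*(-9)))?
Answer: 1019359565/157531968 ≈ 6.4708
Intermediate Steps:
-48277/(-33088) + 23861/((-529*(-9))) = -48277*(-1/33088) + 23861/4761 = 48277/33088 + 23861*(1/4761) = 48277/33088 + 23861/4761 = 1019359565/157531968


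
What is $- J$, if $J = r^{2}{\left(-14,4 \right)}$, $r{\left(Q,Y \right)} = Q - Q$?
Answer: $0$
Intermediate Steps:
$r{\left(Q,Y \right)} = 0$
$J = 0$ ($J = 0^{2} = 0$)
$- J = \left(-1\right) 0 = 0$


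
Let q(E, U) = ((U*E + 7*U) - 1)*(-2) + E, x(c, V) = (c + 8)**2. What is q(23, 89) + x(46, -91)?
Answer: -2399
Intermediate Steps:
x(c, V) = (8 + c)**2
q(E, U) = 2 + E - 14*U - 2*E*U (q(E, U) = ((E*U + 7*U) - 1)*(-2) + E = ((7*U + E*U) - 1)*(-2) + E = (-1 + 7*U + E*U)*(-2) + E = (2 - 14*U - 2*E*U) + E = 2 + E - 14*U - 2*E*U)
q(23, 89) + x(46, -91) = (2 + 23 - 14*89 - 2*23*89) + (8 + 46)**2 = (2 + 23 - 1246 - 4094) + 54**2 = -5315 + 2916 = -2399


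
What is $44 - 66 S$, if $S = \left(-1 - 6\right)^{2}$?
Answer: $-3190$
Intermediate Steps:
$S = 49$ ($S = \left(-7\right)^{2} = 49$)
$44 - 66 S = 44 - 3234 = -3190$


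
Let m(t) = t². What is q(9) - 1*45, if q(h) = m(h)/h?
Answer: -36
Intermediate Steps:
q(h) = h (q(h) = h²/h = h)
q(9) - 1*45 = 9 - 1*45 = 9 - 45 = -36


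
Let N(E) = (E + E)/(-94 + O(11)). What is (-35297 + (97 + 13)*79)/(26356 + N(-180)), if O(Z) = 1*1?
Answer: -824817/817156 ≈ -1.0094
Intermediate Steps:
O(Z) = 1
N(E) = -2*E/93 (N(E) = (E + E)/(-94 + 1) = (2*E)/(-93) = (2*E)*(-1/93) = -2*E/93)
(-35297 + (97 + 13)*79)/(26356 + N(-180)) = (-35297 + (97 + 13)*79)/(26356 - 2/93*(-180)) = (-35297 + 110*79)/(26356 + 120/31) = (-35297 + 8690)/(817156/31) = -26607*31/817156 = -824817/817156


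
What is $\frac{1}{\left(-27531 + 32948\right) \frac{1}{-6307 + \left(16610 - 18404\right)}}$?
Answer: $- \frac{8101}{5417} \approx -1.4955$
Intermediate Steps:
$\frac{1}{\left(-27531 + 32948\right) \frac{1}{-6307 + \left(16610 - 18404\right)}} = \frac{1}{5417 \frac{1}{-6307 - 1794}} = \frac{1}{5417 \frac{1}{-8101}} = \frac{1}{5417 \left(- \frac{1}{8101}\right)} = \frac{1}{- \frac{5417}{8101}} = - \frac{8101}{5417}$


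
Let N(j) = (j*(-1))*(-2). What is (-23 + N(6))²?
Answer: 121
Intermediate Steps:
N(j) = 2*j (N(j) = -j*(-2) = 2*j)
(-23 + N(6))² = (-23 + 2*6)² = (-23 + 12)² = (-11)² = 121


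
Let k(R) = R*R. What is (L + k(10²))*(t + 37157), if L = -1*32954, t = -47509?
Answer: 237619808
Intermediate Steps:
k(R) = R²
L = -32954
(L + k(10²))*(t + 37157) = (-32954 + (10²)²)*(-47509 + 37157) = (-32954 + 100²)*(-10352) = (-32954 + 10000)*(-10352) = -22954*(-10352) = 237619808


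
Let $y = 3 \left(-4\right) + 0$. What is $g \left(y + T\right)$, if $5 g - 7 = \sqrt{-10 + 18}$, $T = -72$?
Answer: $- \frac{588}{5} - \frac{168 \sqrt{2}}{5} \approx -165.12$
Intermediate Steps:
$y = -12$ ($y = -12 + 0 = -12$)
$g = \frac{7}{5} + \frac{2 \sqrt{2}}{5}$ ($g = \frac{7}{5} + \frac{\sqrt{-10 + 18}}{5} = \frac{7}{5} + \frac{\sqrt{8}}{5} = \frac{7}{5} + \frac{2 \sqrt{2}}{5} \approx 1.9657$)
$g \left(y + T\right) = \left(\frac{7}{5} + \frac{2 \sqrt{2}}{5}\right) \left(-12 - 72\right) = \left(\frac{7}{5} + \frac{2 \sqrt{2}}{5}\right) \left(-84\right) = - \frac{588}{5} - \frac{168 \sqrt{2}}{5}$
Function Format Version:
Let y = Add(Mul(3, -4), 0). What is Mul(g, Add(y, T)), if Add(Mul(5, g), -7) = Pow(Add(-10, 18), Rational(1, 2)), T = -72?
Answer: Add(Rational(-588, 5), Mul(Rational(-168, 5), Pow(2, Rational(1, 2)))) ≈ -165.12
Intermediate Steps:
y = -12 (y = Add(-12, 0) = -12)
g = Add(Rational(7, 5), Mul(Rational(2, 5), Pow(2, Rational(1, 2)))) (g = Add(Rational(7, 5), Mul(Rational(1, 5), Pow(Add(-10, 18), Rational(1, 2)))) = Add(Rational(7, 5), Mul(Rational(1, 5), Pow(8, Rational(1, 2)))) = Add(Rational(7, 5), Mul(Rational(1, 5), Mul(2, Pow(2, Rational(1, 2))))) = Add(Rational(7, 5), Mul(Rational(2, 5), Pow(2, Rational(1, 2)))) ≈ 1.9657)
Mul(g, Add(y, T)) = Mul(Add(Rational(7, 5), Mul(Rational(2, 5), Pow(2, Rational(1, 2)))), Add(-12, -72)) = Mul(Add(Rational(7, 5), Mul(Rational(2, 5), Pow(2, Rational(1, 2)))), -84) = Add(Rational(-588, 5), Mul(Rational(-168, 5), Pow(2, Rational(1, 2))))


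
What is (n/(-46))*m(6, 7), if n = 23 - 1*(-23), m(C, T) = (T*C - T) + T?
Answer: -42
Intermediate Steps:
m(C, T) = C*T (m(C, T) = (C*T - T) + T = (-T + C*T) + T = C*T)
n = 46 (n = 23 + 23 = 46)
(n/(-46))*m(6, 7) = (46/(-46))*(6*7) = (46*(-1/46))*42 = -1*42 = -42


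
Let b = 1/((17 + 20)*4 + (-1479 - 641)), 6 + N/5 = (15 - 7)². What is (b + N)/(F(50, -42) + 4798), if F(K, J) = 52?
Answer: 571879/9564200 ≈ 0.059794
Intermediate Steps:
N = 290 (N = -30 + 5*(15 - 7)² = -30 + 5*8² = -30 + 5*64 = -30 + 320 = 290)
b = -1/1972 (b = 1/(37*4 - 2120) = 1/(148 - 2120) = 1/(-1972) = -1/1972 ≈ -0.00050710)
(b + N)/(F(50, -42) + 4798) = (-1/1972 + 290)/(52 + 4798) = (571879/1972)/4850 = (571879/1972)*(1/4850) = 571879/9564200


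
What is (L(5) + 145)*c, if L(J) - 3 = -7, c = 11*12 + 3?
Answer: 19035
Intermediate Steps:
c = 135 (c = 132 + 3 = 135)
L(J) = -4 (L(J) = 3 - 7 = -4)
(L(5) + 145)*c = (-4 + 145)*135 = 141*135 = 19035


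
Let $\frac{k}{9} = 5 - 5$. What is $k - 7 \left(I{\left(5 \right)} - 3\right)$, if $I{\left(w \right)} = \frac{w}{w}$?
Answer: $14$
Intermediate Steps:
$k = 0$ ($k = 9 \left(5 - 5\right) = 9 \cdot 0 = 0$)
$I{\left(w \right)} = 1$
$k - 7 \left(I{\left(5 \right)} - 3\right) = 0 - 7 \left(1 - 3\right) = 0 - -14 = 0 + 14 = 14$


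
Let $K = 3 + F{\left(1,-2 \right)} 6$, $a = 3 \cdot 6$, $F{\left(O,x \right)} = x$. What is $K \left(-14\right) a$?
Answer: $2268$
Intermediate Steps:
$a = 18$
$K = -9$ ($K = 3 - 12 = -9$)
$K \left(-14\right) a = \left(-9\right) \left(-14\right) 18 = 126 \cdot 18 = 2268$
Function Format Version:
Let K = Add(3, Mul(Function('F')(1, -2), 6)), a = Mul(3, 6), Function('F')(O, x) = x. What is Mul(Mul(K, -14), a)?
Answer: 2268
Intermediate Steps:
a = 18
K = -9 (K = Add(3, Mul(-2, 6)) = Add(3, -12) = -9)
Mul(Mul(K, -14), a) = Mul(Mul(-9, -14), 18) = Mul(126, 18) = 2268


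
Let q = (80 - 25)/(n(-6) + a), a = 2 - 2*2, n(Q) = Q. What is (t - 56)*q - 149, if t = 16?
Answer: 126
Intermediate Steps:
a = -2 (a = 2 - 4 = -2)
q = -55/8 (q = (80 - 25)/(-6 - 2) = 55/(-8) = 55*(-⅛) = -55/8 ≈ -6.8750)
(t - 56)*q - 149 = (16 - 56)*(-55/8) - 149 = -40*(-55/8) - 149 = 275 - 149 = 126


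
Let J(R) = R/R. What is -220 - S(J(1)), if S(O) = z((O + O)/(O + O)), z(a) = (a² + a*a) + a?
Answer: -223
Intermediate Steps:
J(R) = 1
z(a) = a + 2*a² (z(a) = (a² + a²) + a = 2*a² + a = a + 2*a²)
S(O) = 3 (S(O) = ((O + O)/(O + O))*(1 + 2*((O + O)/(O + O))) = ((2*O)/((2*O)))*(1 + 2*((2*O)/((2*O)))) = ((2*O)*(1/(2*O)))*(1 + 2*((2*O)*(1/(2*O)))) = 1*(1 + 2*1) = 1*(1 + 2) = 1*3 = 3)
-220 - S(J(1)) = -220 - 1*3 = -220 - 3 = -223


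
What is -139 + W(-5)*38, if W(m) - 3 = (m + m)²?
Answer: 3775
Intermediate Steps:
W(m) = 3 + 4*m² (W(m) = 3 + (m + m)² = 3 + (2*m)² = 3 + 4*m²)
-139 + W(-5)*38 = -139 + (3 + 4*(-5)²)*38 = -139 + (3 + 4*25)*38 = -139 + (3 + 100)*38 = -139 + 103*38 = -139 + 3914 = 3775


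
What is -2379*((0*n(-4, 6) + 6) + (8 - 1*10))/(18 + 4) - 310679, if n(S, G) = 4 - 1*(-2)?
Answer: -3422227/11 ≈ -3.1111e+5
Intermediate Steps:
n(S, G) = 6 (n(S, G) = 4 + 2 = 6)
-2379*((0*n(-4, 6) + 6) + (8 - 1*10))/(18 + 4) - 310679 = -2379*((0*6 + 6) + (8 - 1*10))/(18 + 4) - 310679 = -2379*((0 + 6) + (8 - 10))/22 - 310679 = -2379*(6 - 2)/22 - 310679 = -9516/22 - 310679 = -2379*2/11 - 310679 = -4758/11 - 310679 = -3422227/11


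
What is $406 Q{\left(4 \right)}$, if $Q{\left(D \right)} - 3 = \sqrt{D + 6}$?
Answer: $1218 + 406 \sqrt{10} \approx 2501.9$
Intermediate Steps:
$Q{\left(D \right)} = 3 + \sqrt{6 + D}$ ($Q{\left(D \right)} = 3 + \sqrt{D + 6} = 3 + \sqrt{6 + D}$)
$406 Q{\left(4 \right)} = 406 \left(3 + \sqrt{6 + 4}\right) = 406 \left(3 + \sqrt{10}\right) = 1218 + 406 \sqrt{10}$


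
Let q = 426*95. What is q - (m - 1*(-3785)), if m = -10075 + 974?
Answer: 45786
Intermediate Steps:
m = -9101
q = 40470
q - (m - 1*(-3785)) = 40470 - (-9101 - 1*(-3785)) = 40470 - (-9101 + 3785) = 40470 - 1*(-5316) = 40470 + 5316 = 45786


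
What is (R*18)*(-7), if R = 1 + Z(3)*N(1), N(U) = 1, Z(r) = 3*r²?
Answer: -3528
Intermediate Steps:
R = 28 (R = 1 + (3*3²)*1 = 1 + (3*9)*1 = 1 + 27*1 = 1 + 27 = 28)
(R*18)*(-7) = (28*18)*(-7) = 504*(-7) = -3528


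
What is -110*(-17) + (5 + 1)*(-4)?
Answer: 1846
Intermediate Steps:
-110*(-17) + (5 + 1)*(-4) = 1870 + 6*(-4) = 1870 - 24 = 1846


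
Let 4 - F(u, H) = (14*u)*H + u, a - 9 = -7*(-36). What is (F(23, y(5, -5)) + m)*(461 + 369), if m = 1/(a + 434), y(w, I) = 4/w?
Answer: -31911176/139 ≈ -2.2958e+5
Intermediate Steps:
a = 261 (a = 9 - 7*(-36) = 9 + 252 = 261)
F(u, H) = 4 - u - 14*H*u (F(u, H) = 4 - ((14*u)*H + u) = 4 - (14*H*u + u) = 4 - (u + 14*H*u) = 4 + (-u - 14*H*u) = 4 - u - 14*H*u)
m = 1/695 (m = 1/(261 + 434) = 1/695 ≈ 0.0014388)
(F(23, y(5, -5)) + m)*(461 + 369) = ((4 - 1*23 - 14*4/5*23) + 1/695)*(461 + 369) = ((4 - 23 - 14*4*(⅕)*23) + 1/695)*830 = ((4 - 23 - 14*⅘*23) + 1/695)*830 = ((4 - 23 - 1288/5) + 1/695)*830 = (-1383/5 + 1/695)*830 = -192236/695*830 = -31911176/139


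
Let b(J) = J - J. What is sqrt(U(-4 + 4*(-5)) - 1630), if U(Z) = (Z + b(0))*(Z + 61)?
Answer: I*sqrt(2518) ≈ 50.18*I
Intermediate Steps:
b(J) = 0
U(Z) = Z*(61 + Z) (U(Z) = (Z + 0)*(Z + 61) = Z*(61 + Z))
sqrt(U(-4 + 4*(-5)) - 1630) = sqrt((-4 + 4*(-5))*(61 + (-4 + 4*(-5))) - 1630) = sqrt((-4 - 20)*(61 + (-4 - 20)) - 1630) = sqrt(-24*(61 - 24) - 1630) = sqrt(-24*37 - 1630) = sqrt(-888 - 1630) = sqrt(-2518) = I*sqrt(2518)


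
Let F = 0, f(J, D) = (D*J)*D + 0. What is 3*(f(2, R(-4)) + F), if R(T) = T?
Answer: 96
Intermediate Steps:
f(J, D) = J*D² (f(J, D) = J*D² + 0 = J*D²)
3*(f(2, R(-4)) + F) = 3*(2*(-4)² + 0) = 3*(2*16 + 0) = 3*(32 + 0) = 3*32 = 96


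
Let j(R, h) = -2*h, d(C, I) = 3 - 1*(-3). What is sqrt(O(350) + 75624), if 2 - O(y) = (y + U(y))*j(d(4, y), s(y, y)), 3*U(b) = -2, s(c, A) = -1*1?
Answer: sqrt(674346)/3 ≈ 273.73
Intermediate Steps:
s(c, A) = -1
d(C, I) = 6 (d(C, I) = 3 + 3 = 6)
U(b) = -2/3 (U(b) = (1/3)*(-2) = -2/3)
O(y) = 10/3 - 2*y (O(y) = 2 - (y - 2/3)*(-2*(-1)) = 2 - (-2/3 + y)*2 = 2 - (-4/3 + 2*y) = 2 + (4/3 - 2*y) = 10/3 - 2*y)
sqrt(O(350) + 75624) = sqrt((10/3 - 2*350) + 75624) = sqrt((10/3 - 700) + 75624) = sqrt(-2090/3 + 75624) = sqrt(224782/3) = sqrt(674346)/3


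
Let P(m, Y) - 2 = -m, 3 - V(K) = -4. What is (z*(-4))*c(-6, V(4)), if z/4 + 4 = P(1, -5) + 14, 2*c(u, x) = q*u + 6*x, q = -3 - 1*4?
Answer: -7392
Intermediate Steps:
V(K) = 7 (V(K) = 3 - 1*(-4) = 3 + 4 = 7)
P(m, Y) = 2 - m
q = -7 (q = -3 - 4 = -7)
c(u, x) = 3*x - 7*u/2 (c(u, x) = (-7*u + 6*x)/2 = 3*x - 7*u/2)
z = 44 (z = -16 + 4*((2 - 1*1) + 14) = -16 + 4*((2 - 1) + 14) = -16 + 4*(1 + 14) = -16 + 4*15 = -16 + 60 = 44)
(z*(-4))*c(-6, V(4)) = (44*(-4))*(3*7 - 7/2*(-6)) = -176*(21 + 21) = -176*42 = -7392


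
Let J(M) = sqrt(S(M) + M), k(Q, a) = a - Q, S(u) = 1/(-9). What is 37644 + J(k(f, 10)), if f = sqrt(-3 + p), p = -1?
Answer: 37644 + sqrt(89 - 18*I)/3 ≈ 37647.0 - 0.3164*I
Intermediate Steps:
S(u) = -1/9
f = 2*I (f = sqrt(-3 - 1) = sqrt(-4) = 2*I ≈ 2.0*I)
J(M) = sqrt(-1/9 + M)
37644 + J(k(f, 10)) = 37644 + sqrt(-1 + 9*(10 - 2*I))/3 = 37644 + sqrt(-1 + (90 - 18*I))/3 = 37644 + sqrt(89 - 18*I)/3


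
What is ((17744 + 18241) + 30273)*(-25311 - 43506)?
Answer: -4559676786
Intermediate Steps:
((17744 + 18241) + 30273)*(-25311 - 43506) = (35985 + 30273)*(-68817) = 66258*(-68817) = -4559676786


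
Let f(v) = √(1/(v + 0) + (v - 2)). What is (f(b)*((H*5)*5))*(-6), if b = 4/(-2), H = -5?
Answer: 1125*I*√2 ≈ 1591.0*I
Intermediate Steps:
b = -2 (b = 4*(-½) = -2)
f(v) = √(-2 + v + 1/v) (f(v) = √(1/v + (-2 + v)) = √(-2 + v + 1/v))
(f(b)*((H*5)*5))*(-6) = (√(-2 - 2 + 1/(-2))*(-5*5*5))*(-6) = (√(-2 - 2 - ½)*(-25*5))*(-6) = (√(-9/2)*(-125))*(-6) = ((3*I*√2/2)*(-125))*(-6) = -375*I*√2/2*(-6) = 1125*I*√2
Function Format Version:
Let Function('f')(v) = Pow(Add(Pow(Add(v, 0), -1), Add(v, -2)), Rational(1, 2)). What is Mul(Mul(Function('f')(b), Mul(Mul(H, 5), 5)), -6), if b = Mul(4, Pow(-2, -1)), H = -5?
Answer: Mul(1125, I, Pow(2, Rational(1, 2))) ≈ Mul(1591.0, I)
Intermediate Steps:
b = -2 (b = Mul(4, Rational(-1, 2)) = -2)
Function('f')(v) = Pow(Add(-2, v, Pow(v, -1)), Rational(1, 2)) (Function('f')(v) = Pow(Add(Pow(v, -1), Add(-2, v)), Rational(1, 2)) = Pow(Add(-2, v, Pow(v, -1)), Rational(1, 2)))
Mul(Mul(Function('f')(b), Mul(Mul(H, 5), 5)), -6) = Mul(Mul(Pow(Add(-2, -2, Pow(-2, -1)), Rational(1, 2)), Mul(Mul(-5, 5), 5)), -6) = Mul(Mul(Pow(Add(-2, -2, Rational(-1, 2)), Rational(1, 2)), Mul(-25, 5)), -6) = Mul(Mul(Pow(Rational(-9, 2), Rational(1, 2)), -125), -6) = Mul(Mul(Mul(Rational(3, 2), I, Pow(2, Rational(1, 2))), -125), -6) = Mul(Mul(Rational(-375, 2), I, Pow(2, Rational(1, 2))), -6) = Mul(1125, I, Pow(2, Rational(1, 2)))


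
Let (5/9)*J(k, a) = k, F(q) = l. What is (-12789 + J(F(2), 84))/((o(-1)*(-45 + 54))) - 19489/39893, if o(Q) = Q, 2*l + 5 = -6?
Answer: 567123463/398930 ≈ 1421.6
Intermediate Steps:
l = -11/2 (l = -5/2 + (½)*(-6) = -5/2 - 3 = -11/2 ≈ -5.5000)
F(q) = -11/2
J(k, a) = 9*k/5
(-12789 + J(F(2), 84))/((o(-1)*(-45 + 54))) - 19489/39893 = (-12789 + (9/5)*(-11/2))/((-(-45 + 54))) - 19489/39893 = (-12789 - 99/10)/((-1*9)) - 19489*1/39893 = -127989/10/(-9) - 19489/39893 = -127989/10*(-⅑) - 19489/39893 = 14221/10 - 19489/39893 = 567123463/398930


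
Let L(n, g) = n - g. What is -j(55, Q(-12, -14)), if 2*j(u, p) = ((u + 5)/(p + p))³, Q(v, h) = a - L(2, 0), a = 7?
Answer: -108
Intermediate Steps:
Q(v, h) = 5 (Q(v, h) = 7 - (2 - 1*0) = 7 - (2 + 0) = 7 - 1*2 = 7 - 2 = 5)
j(u, p) = (5 + u)³/(16*p³) (j(u, p) = ((u + 5)/(p + p))³/2 = ((5 + u)/((2*p)))³/2 = ((5 + u)*(1/(2*p)))³/2 = ((5 + u)/(2*p))³/2 = ((5 + u)³/(8*p³))/2 = (5 + u)³/(16*p³))
-j(55, Q(-12, -14)) = -(5 + 55)³/(16*5³) = -60³/(16*125) = -216000/(16*125) = -1*108 = -108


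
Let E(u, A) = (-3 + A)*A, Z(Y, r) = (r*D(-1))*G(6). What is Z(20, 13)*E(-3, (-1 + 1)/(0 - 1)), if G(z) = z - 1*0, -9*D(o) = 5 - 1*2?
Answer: 0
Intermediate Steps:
D(o) = -⅓ (D(o) = -(5 - 1*2)/9 = -(5 - 2)/9 = -⅑*3 = -⅓)
G(z) = z (G(z) = z + 0 = z)
Z(Y, r) = -2*r (Z(Y, r) = (r*(-⅓))*6 = -r/3*6 = -2*r)
E(u, A) = A*(-3 + A)
Z(20, 13)*E(-3, (-1 + 1)/(0 - 1)) = (-2*13)*(((-1 + 1)/(0 - 1))*(-3 + (-1 + 1)/(0 - 1))) = -26*0/(-1)*(-3 + 0/(-1)) = -26*0*(-1)*(-3 + 0*(-1)) = -0*(-3 + 0) = -0*(-3) = -26*0 = 0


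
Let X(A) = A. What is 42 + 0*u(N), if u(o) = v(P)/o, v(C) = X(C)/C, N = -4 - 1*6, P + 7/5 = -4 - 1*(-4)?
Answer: 42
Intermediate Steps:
P = -7/5 (P = -7/5 + (-4 - 1*(-4)) = -7/5 + (-4 + 4) = -7/5 + 0 = -7/5 ≈ -1.4000)
N = -10 (N = -4 - 6 = -10)
v(C) = 1 (v(C) = C/C = 1)
u(o) = 1/o
42 + 0*u(N) = 42 + 0/(-10) = 42 + 0*(-1/10) = 42 + 0 = 42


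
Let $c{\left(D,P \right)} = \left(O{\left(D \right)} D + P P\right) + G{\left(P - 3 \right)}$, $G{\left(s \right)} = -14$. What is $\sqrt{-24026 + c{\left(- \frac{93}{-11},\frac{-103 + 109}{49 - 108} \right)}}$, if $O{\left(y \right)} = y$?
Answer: $\frac{i \sqrt{10095560515}}{649} \approx 154.82 i$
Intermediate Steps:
$c{\left(D,P \right)} = -14 + D^{2} + P^{2}$ ($c{\left(D,P \right)} = \left(D D + P P\right) - 14 = \left(D^{2} + P^{2}\right) - 14 = -14 + D^{2} + P^{2}$)
$\sqrt{-24026 + c{\left(- \frac{93}{-11},\frac{-103 + 109}{49 - 108} \right)}} = \sqrt{-24026 + \left(-14 + \left(- \frac{93}{-11}\right)^{2} + \left(\frac{-103 + 109}{49 - 108}\right)^{2}\right)} = \sqrt{-24026 + \left(-14 + \left(\left(-93\right) \left(- \frac{1}{11}\right)\right)^{2} + \left(\frac{6}{-59}\right)^{2}\right)} = \sqrt{-24026 + \left(-14 + \left(\frac{93}{11}\right)^{2} + \left(6 \left(- \frac{1}{59}\right)\right)^{2}\right)} = \sqrt{-24026 + \left(-14 + \frac{8649}{121} + \left(- \frac{6}{59}\right)^{2}\right)} = \sqrt{-24026 + \left(-14 + \frac{8649}{121} + \frac{36}{3481}\right)} = \sqrt{-24026 + \frac{24214711}{421201}} = \sqrt{- \frac{10095560515}{421201}} = \frac{i \sqrt{10095560515}}{649}$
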